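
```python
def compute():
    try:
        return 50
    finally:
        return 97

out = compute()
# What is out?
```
97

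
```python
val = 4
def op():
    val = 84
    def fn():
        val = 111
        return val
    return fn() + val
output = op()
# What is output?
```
195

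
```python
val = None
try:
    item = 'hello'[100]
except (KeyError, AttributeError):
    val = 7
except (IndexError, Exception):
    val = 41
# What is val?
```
41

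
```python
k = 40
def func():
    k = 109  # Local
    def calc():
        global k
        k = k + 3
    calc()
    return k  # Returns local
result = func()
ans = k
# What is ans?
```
43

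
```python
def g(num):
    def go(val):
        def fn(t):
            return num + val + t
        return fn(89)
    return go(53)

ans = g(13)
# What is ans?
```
155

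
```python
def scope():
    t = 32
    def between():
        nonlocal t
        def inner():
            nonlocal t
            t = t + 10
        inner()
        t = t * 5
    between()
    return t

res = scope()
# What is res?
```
210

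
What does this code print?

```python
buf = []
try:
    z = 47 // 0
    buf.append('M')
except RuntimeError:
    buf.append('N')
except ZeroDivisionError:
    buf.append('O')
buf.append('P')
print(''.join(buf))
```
OP

ZeroDivisionError is caught by its specific handler, not RuntimeError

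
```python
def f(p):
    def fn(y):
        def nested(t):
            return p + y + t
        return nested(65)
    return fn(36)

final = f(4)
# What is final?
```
105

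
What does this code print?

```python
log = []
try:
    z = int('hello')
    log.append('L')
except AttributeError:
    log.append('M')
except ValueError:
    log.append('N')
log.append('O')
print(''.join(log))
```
NO

ValueError is caught by its specific handler, not AttributeError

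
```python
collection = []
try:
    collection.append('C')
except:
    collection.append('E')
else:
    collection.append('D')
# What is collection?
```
['C', 'D']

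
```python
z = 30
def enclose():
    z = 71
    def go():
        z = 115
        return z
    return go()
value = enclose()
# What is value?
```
115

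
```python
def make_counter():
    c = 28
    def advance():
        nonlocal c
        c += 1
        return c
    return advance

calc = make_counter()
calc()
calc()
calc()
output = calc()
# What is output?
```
32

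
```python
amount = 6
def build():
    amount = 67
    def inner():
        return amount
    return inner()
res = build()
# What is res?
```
67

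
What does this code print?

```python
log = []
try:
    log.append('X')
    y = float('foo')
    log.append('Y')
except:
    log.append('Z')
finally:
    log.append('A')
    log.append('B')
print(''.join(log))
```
XZAB

Code before exception runs, then except, then all of finally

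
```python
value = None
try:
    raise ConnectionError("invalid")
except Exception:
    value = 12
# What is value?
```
12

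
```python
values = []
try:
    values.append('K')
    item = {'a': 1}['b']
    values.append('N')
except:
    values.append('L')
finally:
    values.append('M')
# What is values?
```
['K', 'L', 'M']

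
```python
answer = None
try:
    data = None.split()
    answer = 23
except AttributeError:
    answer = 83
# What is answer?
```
83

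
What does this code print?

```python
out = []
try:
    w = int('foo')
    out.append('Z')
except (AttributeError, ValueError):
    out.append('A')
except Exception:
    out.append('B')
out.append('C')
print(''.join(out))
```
AC

ValueError matches tuple containing it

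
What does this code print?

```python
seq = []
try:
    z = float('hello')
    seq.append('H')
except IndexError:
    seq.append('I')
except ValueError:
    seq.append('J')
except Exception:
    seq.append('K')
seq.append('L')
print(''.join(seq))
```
JL

ValueError matches before generic Exception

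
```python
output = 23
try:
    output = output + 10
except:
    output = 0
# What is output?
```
33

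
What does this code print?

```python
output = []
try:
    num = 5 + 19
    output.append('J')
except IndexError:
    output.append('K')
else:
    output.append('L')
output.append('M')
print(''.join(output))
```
JLM

else block runs when no exception occurs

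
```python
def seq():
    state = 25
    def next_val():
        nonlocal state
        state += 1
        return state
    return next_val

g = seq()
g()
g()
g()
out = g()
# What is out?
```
29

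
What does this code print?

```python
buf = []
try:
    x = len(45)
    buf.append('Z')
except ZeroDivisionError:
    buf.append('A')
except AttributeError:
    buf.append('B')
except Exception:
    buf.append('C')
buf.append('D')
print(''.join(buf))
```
CD

TypeError not specifically caught, falls to Exception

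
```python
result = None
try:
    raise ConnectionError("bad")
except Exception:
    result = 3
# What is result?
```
3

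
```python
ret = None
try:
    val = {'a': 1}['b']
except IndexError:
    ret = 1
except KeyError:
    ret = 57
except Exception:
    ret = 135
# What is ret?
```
57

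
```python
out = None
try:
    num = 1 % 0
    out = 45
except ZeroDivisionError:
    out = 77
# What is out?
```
77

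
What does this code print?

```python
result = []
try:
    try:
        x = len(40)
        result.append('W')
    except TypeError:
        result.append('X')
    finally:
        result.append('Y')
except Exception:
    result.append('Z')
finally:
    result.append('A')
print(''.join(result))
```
XYA

Both finally blocks run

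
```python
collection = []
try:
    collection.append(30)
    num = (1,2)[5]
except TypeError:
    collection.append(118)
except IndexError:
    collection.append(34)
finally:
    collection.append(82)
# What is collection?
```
[30, 34, 82]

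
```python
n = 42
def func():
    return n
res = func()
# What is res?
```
42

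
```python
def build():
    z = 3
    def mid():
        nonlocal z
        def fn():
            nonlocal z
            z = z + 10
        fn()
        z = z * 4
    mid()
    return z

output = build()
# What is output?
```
52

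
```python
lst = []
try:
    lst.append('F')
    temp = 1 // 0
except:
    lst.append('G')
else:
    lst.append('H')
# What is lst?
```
['F', 'G']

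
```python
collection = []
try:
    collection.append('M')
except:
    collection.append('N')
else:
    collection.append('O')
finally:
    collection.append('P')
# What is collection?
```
['M', 'O', 'P']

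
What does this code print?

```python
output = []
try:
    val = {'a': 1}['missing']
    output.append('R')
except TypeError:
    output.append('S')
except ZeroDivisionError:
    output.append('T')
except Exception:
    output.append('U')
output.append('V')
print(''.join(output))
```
UV

KeyError not specifically caught, falls to Exception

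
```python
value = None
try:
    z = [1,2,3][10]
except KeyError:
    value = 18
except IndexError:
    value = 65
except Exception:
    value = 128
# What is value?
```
65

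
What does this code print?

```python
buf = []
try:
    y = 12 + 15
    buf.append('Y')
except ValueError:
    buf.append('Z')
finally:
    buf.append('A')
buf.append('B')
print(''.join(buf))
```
YAB

finally runs after normal execution too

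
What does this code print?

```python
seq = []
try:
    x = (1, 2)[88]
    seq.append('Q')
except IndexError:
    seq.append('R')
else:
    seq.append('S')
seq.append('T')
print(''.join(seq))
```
RT

else block skipped when exception is caught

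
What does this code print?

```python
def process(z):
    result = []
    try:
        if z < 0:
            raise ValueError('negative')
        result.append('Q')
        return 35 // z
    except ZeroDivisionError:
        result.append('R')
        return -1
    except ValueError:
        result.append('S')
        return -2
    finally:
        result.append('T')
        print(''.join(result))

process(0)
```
QRT

z=0 causes ZeroDivisionError, caught, finally prints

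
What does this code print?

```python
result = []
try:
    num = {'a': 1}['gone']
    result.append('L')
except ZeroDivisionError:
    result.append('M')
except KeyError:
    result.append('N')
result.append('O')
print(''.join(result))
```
NO

KeyError is caught by its specific handler, not ZeroDivisionError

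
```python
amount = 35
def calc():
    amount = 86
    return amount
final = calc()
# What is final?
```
86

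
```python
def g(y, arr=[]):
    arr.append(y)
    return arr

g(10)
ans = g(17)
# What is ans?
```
[10, 17]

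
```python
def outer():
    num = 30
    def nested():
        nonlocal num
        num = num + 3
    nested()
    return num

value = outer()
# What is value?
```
33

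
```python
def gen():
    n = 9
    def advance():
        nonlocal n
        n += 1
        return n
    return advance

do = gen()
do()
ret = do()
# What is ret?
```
11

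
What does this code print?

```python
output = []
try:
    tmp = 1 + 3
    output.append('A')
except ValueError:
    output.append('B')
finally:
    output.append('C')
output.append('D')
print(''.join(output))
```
ACD

finally runs after normal execution too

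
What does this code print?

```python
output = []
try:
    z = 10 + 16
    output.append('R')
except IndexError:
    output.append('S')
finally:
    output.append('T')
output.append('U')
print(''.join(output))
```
RTU

finally runs after normal execution too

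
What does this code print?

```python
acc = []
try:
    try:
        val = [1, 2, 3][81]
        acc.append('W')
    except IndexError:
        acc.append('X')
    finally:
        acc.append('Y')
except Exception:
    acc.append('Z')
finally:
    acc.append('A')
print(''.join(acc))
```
XYA

Both finally blocks run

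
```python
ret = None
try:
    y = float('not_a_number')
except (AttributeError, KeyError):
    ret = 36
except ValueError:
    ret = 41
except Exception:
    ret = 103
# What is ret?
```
41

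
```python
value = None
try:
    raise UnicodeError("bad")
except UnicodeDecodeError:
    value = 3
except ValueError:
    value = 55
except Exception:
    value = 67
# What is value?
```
55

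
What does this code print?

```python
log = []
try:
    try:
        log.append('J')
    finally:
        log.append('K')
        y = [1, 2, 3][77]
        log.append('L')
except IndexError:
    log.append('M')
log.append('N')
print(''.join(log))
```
JKMN

Exception in inner finally caught by outer except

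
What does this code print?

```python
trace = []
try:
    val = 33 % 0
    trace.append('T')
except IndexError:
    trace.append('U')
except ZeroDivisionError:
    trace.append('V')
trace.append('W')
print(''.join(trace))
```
VW

ZeroDivisionError is caught by its specific handler, not IndexError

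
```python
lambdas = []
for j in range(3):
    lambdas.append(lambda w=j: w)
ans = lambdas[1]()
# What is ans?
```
1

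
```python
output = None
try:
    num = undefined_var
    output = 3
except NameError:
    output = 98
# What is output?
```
98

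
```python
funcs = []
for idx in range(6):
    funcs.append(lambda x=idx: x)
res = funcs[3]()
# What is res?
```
3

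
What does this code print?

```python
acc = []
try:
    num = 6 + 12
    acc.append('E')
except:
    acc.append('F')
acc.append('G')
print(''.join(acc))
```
EG

No exception, try block completes normally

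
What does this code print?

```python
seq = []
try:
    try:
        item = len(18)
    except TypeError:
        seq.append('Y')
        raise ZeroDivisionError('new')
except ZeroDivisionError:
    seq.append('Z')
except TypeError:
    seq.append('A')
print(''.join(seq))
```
YZ

New ZeroDivisionError raised, caught by outer ZeroDivisionError handler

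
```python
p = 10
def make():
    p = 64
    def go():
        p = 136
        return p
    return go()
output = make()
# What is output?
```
136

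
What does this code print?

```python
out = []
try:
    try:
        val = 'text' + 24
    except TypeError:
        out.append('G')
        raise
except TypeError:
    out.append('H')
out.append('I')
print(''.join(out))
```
GHI

raise without argument re-raises current exception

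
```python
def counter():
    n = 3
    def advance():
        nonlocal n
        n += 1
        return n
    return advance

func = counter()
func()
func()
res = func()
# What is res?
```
6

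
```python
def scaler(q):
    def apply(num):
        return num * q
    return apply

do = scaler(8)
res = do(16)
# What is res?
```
128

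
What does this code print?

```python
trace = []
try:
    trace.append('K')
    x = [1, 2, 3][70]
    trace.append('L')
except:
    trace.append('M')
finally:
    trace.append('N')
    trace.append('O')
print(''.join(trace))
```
KMNO

Code before exception runs, then except, then all of finally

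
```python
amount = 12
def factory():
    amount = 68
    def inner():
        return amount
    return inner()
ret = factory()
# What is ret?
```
68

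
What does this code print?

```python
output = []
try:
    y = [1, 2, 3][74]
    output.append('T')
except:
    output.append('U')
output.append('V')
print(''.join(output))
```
UV

Exception raised in try, caught by bare except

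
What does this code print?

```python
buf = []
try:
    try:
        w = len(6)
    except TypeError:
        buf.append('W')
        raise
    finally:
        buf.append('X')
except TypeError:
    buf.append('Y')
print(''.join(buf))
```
WXY

finally runs before re-raised exception propagates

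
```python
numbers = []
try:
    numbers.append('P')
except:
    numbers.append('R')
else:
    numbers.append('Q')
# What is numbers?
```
['P', 'Q']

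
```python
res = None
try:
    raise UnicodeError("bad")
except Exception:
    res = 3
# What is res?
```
3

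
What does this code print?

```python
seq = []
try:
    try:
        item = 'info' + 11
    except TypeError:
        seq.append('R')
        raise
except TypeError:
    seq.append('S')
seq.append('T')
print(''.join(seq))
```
RST

raise without argument re-raises current exception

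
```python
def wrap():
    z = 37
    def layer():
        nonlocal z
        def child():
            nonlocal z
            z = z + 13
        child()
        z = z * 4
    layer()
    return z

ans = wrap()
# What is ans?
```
200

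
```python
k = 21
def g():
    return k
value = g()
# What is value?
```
21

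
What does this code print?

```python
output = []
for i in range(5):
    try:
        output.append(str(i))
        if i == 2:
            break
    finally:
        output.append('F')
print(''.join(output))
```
0F1F2F

finally runs even when breaking out of loop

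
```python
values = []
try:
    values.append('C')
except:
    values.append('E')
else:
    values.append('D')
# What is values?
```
['C', 'D']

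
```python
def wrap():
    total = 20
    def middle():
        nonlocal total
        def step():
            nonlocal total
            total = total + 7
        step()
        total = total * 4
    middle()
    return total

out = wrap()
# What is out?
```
108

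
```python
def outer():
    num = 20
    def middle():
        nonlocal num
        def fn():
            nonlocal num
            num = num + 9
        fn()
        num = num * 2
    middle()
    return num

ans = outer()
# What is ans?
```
58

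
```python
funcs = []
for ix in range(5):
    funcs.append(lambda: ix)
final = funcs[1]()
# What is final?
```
4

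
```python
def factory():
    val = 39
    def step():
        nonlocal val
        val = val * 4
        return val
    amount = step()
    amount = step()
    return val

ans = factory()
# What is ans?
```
624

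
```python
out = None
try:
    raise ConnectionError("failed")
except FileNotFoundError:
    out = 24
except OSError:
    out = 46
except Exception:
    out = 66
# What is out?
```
46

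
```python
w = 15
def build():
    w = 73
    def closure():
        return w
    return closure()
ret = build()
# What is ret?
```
73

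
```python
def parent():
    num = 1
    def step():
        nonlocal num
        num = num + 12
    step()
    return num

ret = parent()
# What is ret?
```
13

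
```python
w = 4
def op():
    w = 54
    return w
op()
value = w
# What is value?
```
4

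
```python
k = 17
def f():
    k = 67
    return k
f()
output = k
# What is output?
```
17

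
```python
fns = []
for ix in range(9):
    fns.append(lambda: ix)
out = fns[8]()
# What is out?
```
8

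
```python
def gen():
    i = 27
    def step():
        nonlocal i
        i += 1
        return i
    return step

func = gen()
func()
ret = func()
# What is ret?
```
29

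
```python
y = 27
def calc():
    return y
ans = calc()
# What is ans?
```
27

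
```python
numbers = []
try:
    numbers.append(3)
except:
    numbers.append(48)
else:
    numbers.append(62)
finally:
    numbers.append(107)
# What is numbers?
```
[3, 62, 107]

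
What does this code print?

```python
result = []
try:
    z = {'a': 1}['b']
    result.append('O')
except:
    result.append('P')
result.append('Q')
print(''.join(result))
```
PQ

Exception raised in try, caught by bare except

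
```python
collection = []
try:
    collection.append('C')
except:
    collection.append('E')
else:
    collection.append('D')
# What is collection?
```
['C', 'D']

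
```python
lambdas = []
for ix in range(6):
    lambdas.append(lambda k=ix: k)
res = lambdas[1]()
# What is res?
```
1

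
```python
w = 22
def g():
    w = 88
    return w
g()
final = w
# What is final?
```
22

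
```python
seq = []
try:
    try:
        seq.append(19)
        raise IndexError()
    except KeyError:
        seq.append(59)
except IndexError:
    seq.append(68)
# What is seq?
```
[19, 68]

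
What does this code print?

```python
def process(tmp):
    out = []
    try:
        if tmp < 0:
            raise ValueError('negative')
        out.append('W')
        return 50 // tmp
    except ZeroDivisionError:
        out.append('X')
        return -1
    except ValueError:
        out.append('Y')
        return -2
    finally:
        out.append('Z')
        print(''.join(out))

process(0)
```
WXZ

tmp=0 causes ZeroDivisionError, caught, finally prints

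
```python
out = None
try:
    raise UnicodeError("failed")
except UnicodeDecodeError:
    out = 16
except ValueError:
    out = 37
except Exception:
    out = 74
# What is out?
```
37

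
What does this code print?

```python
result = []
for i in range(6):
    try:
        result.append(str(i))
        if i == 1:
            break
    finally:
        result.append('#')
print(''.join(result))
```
0#1#

finally runs even when breaking out of loop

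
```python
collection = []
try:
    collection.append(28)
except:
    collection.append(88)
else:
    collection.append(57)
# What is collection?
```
[28, 57]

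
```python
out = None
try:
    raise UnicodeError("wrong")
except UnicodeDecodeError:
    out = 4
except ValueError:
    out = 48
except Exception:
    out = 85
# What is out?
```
48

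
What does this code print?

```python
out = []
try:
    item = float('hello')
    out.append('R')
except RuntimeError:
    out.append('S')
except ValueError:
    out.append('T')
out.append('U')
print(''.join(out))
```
TU

ValueError is caught by its specific handler, not RuntimeError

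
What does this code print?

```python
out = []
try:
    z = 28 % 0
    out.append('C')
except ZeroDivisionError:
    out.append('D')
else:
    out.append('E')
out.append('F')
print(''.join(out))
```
DF

else block skipped when exception is caught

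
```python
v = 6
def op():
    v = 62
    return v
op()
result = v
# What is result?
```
6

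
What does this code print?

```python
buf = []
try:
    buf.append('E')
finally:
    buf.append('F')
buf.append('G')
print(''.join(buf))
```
EFG

try/finally without except, no exception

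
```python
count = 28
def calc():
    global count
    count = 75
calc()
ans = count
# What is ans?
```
75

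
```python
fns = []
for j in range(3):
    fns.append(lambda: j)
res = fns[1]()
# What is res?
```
2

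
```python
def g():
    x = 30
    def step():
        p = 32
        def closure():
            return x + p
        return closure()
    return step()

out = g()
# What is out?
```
62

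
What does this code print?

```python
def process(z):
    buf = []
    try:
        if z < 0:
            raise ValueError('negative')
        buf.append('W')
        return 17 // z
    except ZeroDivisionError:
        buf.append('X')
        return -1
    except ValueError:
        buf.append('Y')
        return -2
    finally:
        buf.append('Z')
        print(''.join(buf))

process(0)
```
WXZ

z=0 causes ZeroDivisionError, caught, finally prints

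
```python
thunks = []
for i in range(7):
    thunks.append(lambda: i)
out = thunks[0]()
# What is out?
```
6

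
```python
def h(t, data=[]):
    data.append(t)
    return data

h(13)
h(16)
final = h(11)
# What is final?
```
[13, 16, 11]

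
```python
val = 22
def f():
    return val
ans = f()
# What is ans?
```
22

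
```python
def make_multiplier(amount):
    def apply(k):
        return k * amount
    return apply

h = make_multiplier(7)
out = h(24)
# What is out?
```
168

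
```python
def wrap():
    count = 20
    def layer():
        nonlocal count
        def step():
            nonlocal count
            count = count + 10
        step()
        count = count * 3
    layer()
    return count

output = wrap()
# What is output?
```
90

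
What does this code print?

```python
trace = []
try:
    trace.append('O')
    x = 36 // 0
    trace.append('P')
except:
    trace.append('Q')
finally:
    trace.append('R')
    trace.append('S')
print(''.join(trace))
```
OQRS

Code before exception runs, then except, then all of finally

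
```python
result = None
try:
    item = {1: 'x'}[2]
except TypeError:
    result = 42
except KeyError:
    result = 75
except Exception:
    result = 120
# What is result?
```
75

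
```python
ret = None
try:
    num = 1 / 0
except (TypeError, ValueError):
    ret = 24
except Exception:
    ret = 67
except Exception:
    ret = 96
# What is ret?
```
67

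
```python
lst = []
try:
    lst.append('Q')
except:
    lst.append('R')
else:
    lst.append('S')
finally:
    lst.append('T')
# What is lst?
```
['Q', 'S', 'T']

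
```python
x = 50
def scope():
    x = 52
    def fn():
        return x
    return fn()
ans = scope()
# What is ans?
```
52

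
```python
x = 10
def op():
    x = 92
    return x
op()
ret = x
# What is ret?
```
10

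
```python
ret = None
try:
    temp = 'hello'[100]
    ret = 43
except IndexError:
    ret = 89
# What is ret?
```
89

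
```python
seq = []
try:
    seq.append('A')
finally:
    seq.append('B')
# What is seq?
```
['A', 'B']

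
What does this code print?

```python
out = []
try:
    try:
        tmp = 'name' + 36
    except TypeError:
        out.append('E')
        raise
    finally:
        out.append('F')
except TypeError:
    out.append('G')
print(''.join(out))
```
EFG

finally runs before re-raised exception propagates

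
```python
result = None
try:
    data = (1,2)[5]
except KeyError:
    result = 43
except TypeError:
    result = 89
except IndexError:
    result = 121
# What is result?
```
121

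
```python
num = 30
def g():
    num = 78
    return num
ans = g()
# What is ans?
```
78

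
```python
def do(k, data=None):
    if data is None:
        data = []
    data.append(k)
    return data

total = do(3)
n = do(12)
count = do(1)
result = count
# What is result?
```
[1]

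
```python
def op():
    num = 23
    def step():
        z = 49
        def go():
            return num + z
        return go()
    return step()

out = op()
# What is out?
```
72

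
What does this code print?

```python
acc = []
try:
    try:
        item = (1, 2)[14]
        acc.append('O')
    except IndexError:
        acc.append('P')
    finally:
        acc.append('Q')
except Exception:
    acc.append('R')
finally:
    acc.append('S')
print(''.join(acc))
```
PQS

Both finally blocks run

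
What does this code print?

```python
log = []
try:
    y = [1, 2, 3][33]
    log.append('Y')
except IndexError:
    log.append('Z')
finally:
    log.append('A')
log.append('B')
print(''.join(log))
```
ZAB

finally always runs, even after exception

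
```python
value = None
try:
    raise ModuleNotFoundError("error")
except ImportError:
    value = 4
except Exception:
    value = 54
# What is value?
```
4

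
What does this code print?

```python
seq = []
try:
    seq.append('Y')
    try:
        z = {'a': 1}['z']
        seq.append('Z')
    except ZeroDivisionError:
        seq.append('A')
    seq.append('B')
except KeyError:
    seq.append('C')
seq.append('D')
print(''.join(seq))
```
YCD

Inner handler doesn't match, propagates to outer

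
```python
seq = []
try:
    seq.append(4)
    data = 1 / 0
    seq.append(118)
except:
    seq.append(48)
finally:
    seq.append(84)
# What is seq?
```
[4, 48, 84]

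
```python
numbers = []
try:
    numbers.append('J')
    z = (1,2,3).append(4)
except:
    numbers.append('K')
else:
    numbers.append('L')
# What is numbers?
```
['J', 'K']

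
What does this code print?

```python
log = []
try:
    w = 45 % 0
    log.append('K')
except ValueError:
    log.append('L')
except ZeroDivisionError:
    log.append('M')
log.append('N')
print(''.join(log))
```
MN

ZeroDivisionError is caught by its specific handler, not ValueError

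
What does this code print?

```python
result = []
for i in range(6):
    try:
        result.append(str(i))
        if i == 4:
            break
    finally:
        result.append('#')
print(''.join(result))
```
0#1#2#3#4#

finally runs even when breaking out of loop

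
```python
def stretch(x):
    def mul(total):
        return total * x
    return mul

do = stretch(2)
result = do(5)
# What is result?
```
10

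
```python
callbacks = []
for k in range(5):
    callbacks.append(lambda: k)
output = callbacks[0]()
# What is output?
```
4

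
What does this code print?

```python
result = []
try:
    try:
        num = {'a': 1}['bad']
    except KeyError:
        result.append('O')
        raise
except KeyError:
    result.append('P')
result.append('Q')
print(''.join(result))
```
OPQ

raise without argument re-raises current exception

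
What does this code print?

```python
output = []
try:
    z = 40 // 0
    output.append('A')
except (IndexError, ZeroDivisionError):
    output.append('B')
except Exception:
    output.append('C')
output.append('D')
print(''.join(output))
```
BD

ZeroDivisionError matches tuple containing it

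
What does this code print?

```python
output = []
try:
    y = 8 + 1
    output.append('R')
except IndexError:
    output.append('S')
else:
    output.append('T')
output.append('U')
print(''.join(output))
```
RTU

else block runs when no exception occurs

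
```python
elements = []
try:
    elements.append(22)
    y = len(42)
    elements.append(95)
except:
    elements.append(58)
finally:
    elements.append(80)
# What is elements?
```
[22, 58, 80]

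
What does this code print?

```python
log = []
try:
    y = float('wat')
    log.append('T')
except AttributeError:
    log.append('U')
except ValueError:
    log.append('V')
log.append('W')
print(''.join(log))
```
VW

ValueError is caught by its specific handler, not AttributeError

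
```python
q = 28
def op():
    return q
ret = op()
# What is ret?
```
28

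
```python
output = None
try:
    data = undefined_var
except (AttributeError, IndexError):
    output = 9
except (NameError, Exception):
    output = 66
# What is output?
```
66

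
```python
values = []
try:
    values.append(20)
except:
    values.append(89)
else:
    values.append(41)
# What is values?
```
[20, 41]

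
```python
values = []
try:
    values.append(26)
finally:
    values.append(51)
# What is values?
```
[26, 51]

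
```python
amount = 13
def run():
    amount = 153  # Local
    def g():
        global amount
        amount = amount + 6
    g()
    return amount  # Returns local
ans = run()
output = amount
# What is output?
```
19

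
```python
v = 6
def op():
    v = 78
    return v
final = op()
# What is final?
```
78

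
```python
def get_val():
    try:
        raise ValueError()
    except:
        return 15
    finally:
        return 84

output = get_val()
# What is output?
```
84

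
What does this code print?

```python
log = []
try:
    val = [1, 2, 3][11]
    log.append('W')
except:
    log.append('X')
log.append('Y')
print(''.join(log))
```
XY

Exception raised in try, caught by bare except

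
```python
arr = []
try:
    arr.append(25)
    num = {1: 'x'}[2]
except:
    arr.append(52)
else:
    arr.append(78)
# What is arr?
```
[25, 52]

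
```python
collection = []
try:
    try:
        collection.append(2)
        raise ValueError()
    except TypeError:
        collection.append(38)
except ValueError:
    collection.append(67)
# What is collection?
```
[2, 67]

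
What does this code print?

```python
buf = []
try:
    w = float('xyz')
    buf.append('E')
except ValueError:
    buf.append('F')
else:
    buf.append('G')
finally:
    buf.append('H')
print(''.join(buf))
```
FH

Exception: except runs, else skipped, finally runs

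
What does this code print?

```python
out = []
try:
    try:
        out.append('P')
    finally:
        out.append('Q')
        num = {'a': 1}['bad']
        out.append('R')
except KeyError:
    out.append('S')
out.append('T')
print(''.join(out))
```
PQST

Exception in inner finally caught by outer except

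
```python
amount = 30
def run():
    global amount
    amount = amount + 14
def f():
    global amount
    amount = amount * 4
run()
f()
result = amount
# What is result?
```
176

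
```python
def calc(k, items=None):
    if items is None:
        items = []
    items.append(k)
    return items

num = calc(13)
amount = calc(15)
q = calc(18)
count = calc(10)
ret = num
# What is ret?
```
[13]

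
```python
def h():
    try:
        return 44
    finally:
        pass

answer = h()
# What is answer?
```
44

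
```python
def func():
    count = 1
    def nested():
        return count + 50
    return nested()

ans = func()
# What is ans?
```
51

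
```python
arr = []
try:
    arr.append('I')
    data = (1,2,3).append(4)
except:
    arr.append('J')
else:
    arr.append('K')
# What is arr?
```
['I', 'J']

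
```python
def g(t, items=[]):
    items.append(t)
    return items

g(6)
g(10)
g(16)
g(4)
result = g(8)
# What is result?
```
[6, 10, 16, 4, 8]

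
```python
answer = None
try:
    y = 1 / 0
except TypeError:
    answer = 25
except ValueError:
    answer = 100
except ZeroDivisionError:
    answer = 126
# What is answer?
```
126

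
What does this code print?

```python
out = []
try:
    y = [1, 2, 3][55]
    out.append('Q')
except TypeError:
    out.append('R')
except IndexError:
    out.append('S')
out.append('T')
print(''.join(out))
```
ST

IndexError is caught by its specific handler, not TypeError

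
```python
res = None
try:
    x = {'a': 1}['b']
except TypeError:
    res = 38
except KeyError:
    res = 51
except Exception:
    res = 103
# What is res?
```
51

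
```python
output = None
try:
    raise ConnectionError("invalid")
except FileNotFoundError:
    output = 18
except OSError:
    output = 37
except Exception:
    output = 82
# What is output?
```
37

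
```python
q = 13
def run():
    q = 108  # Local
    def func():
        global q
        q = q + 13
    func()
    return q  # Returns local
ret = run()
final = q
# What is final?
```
26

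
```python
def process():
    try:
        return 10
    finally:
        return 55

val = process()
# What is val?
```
55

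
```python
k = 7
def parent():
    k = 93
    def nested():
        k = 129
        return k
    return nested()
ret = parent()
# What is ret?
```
129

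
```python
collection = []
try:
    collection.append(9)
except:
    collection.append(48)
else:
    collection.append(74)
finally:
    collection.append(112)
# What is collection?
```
[9, 74, 112]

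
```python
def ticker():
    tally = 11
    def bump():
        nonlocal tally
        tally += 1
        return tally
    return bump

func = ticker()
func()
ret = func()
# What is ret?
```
13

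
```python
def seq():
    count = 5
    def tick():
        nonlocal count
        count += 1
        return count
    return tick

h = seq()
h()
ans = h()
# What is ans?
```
7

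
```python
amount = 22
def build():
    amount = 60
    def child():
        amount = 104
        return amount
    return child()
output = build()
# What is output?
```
104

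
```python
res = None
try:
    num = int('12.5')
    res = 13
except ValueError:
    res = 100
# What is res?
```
100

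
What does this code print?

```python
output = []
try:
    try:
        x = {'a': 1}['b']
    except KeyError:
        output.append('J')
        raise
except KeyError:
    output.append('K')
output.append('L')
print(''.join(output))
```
JKL

raise without argument re-raises current exception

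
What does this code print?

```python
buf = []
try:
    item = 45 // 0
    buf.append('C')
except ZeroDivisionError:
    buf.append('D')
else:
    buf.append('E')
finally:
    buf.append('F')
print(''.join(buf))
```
DF

Exception: except runs, else skipped, finally runs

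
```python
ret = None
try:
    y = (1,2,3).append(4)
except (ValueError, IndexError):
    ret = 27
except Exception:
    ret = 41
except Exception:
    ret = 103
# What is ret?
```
41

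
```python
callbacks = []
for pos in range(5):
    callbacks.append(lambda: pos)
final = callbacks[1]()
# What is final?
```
4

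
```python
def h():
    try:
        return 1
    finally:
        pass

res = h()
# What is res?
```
1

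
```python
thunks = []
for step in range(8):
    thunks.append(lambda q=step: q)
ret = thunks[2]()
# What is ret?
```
2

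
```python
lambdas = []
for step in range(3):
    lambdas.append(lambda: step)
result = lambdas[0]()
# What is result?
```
2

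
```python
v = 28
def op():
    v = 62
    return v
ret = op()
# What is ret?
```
62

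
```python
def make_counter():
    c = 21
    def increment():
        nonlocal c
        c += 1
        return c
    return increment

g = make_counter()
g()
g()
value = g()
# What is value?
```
24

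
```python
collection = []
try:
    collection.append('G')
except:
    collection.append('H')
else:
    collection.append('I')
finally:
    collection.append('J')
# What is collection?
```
['G', 'I', 'J']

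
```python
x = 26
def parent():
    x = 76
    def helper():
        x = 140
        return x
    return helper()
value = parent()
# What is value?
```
140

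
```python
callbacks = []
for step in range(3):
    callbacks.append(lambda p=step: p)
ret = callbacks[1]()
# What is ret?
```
1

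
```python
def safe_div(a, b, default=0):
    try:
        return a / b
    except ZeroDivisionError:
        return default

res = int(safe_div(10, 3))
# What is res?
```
3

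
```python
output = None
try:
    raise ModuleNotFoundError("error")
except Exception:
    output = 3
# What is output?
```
3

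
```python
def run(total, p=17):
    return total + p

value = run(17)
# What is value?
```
34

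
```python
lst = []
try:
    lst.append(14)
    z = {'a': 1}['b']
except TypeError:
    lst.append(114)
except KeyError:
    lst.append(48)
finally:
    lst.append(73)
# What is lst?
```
[14, 48, 73]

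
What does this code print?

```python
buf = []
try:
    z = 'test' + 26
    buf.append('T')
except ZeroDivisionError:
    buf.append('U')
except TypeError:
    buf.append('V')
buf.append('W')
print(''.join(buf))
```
VW

TypeError is caught by its specific handler, not ZeroDivisionError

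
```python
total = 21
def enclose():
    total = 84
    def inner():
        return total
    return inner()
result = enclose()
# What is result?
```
84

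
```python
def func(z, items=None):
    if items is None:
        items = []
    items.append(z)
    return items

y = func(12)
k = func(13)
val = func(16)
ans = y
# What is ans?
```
[12]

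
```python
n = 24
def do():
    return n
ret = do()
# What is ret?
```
24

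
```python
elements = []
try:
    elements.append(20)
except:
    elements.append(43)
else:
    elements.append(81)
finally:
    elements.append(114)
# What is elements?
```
[20, 81, 114]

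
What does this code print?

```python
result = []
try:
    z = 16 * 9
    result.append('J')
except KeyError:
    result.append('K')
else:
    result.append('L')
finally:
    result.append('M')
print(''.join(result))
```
JLM

else runs before finally when no exception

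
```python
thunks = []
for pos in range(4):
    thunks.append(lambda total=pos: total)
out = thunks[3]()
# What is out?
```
3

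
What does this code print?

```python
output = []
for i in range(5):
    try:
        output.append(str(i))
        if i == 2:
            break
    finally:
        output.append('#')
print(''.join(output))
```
0#1#2#

finally runs even when breaking out of loop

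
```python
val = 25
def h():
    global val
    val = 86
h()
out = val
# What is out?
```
86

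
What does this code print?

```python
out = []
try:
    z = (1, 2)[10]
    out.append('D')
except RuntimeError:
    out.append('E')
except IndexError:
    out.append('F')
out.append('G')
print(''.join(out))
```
FG

IndexError is caught by its specific handler, not RuntimeError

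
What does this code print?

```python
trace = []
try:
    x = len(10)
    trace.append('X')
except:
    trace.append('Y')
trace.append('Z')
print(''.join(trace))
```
YZ

Exception raised in try, caught by bare except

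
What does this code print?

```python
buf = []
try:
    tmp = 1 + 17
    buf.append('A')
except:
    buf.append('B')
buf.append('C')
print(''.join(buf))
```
AC

No exception, try block completes normally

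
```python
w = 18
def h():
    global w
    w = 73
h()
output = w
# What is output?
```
73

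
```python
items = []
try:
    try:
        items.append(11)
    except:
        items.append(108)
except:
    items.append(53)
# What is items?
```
[11]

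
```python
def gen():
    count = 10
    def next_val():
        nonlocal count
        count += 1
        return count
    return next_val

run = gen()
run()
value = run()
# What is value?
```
12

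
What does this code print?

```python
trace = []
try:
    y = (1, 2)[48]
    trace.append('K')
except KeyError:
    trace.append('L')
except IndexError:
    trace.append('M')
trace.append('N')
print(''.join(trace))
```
MN

IndexError is caught by its specific handler, not KeyError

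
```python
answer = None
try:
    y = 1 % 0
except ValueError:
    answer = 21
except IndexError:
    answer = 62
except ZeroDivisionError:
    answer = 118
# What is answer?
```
118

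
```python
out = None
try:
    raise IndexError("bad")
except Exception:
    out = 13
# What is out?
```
13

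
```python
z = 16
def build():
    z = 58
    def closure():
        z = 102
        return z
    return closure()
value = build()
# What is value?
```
102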